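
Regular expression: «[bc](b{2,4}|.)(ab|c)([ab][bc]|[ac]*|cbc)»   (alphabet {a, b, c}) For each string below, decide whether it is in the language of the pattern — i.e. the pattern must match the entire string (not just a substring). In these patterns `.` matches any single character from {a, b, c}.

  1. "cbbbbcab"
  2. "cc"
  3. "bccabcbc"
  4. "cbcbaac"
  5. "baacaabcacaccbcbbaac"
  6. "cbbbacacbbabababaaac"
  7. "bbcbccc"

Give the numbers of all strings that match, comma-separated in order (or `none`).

1 → match
2 → no match
3 → no match
4 → no match
5 → no match
6 → no match
7 → no match

1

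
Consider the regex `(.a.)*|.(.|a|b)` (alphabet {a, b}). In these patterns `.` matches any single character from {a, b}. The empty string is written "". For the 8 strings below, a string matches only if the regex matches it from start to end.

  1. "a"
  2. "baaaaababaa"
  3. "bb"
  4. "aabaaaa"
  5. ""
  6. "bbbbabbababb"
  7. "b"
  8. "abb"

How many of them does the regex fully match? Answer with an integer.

2

1 → no match
2 → no match
3 → match
4 → no match
5 → match
6 → no match
7 → no match
8 → no match
Total matched: 2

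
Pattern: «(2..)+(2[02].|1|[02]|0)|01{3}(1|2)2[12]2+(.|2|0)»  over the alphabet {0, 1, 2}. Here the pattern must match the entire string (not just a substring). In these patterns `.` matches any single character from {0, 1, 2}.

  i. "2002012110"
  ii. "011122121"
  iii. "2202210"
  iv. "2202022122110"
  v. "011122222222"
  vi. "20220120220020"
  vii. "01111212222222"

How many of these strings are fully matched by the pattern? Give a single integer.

6

i → match
ii → match
iii → match
iv → match
v → match
vi → no match
vii → match
Total matched: 6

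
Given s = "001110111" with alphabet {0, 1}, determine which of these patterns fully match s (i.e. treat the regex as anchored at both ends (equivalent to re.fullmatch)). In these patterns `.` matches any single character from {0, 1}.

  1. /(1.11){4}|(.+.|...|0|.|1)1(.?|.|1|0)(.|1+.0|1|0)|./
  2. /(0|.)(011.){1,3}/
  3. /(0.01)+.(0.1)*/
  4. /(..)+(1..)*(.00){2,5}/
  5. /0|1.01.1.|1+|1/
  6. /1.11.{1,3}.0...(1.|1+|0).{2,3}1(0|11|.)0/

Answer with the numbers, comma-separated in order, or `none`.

1 → match
2 → match
3 → no match
4 → no match — must end with "00"
5 → no match
6 → no match — must start with "1"

1, 2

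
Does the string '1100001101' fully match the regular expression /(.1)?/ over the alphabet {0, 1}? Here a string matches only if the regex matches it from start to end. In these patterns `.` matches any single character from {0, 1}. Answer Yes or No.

No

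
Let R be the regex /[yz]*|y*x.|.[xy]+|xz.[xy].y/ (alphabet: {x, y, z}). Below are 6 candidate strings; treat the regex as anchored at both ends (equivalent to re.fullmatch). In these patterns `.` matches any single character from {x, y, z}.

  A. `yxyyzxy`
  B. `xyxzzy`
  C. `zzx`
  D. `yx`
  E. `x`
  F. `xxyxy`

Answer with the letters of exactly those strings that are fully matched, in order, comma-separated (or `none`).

A → no match
B → no match
C → no match
D → match
E → no match
F → match

D, F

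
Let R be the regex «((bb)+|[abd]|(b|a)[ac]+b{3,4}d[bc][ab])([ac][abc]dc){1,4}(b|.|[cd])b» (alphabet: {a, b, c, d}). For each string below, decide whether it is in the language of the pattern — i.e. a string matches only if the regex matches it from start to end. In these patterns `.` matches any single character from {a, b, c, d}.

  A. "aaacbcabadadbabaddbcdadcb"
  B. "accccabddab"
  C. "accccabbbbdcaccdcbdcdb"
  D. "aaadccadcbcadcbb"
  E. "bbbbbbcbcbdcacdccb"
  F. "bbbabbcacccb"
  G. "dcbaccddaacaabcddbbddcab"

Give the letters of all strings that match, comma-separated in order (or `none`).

none

A → no match
B → no match
C → no match
D → no match
E → no match
F → no match
G → no match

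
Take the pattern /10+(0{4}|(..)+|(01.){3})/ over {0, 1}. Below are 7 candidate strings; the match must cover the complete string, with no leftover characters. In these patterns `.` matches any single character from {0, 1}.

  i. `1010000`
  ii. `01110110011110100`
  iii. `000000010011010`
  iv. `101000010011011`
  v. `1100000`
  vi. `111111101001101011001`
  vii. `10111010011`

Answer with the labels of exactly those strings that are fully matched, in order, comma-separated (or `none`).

none

i → no match
ii → no match — must start with `10`
iii → no match — must start with `10`
iv → no match
v → no match — must start with `10`
vi → no match — must start with `10`
vii → no match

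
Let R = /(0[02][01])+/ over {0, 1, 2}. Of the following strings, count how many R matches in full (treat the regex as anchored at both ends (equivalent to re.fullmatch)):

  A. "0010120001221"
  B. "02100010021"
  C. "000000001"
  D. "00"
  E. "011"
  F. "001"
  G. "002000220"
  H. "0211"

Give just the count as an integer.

A → no match
B → no match
C → match
D → no match
E → no match
F → match
G → no match
H → no match
Total matched: 2

2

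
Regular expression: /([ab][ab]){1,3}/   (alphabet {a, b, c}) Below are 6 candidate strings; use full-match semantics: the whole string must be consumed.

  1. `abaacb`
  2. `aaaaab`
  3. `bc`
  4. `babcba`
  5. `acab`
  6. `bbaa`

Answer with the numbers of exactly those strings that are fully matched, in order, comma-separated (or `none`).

2, 6

1. `abaacb` → no match
2. `aaaaab` → match
3. `bc` → no match
4. `babcba` → no match
5. `acab` → no match
6. `bbaa` → match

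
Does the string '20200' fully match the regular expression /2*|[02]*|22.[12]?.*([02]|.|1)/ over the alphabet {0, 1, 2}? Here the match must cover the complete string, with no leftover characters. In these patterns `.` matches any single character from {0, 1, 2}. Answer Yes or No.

Yes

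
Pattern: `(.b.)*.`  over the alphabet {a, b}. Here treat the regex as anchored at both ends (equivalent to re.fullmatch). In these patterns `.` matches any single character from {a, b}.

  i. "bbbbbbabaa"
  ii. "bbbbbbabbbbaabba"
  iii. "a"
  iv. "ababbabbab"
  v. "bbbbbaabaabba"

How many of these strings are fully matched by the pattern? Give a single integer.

i → match
ii → match
iii → match
iv → match
v → match
Total matched: 5

5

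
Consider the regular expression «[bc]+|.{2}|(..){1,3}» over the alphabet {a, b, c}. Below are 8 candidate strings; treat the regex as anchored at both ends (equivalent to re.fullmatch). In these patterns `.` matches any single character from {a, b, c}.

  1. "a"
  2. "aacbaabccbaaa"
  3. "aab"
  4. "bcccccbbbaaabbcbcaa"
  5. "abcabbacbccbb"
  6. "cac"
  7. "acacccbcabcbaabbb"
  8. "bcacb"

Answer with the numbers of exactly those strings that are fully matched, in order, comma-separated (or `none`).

1 → no match
2 → no match
3 → no match
4 → no match
5 → no match
6 → no match
7 → no match
8 → no match

none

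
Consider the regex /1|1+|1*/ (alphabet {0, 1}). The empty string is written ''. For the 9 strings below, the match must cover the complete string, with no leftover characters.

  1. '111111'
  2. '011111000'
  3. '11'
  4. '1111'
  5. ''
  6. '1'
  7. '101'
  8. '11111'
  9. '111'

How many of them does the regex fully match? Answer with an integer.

1 → match
2 → no match
3 → match
4 → match
5 → match
6 → match
7 → no match
8 → match
9 → match
Total matched: 7

7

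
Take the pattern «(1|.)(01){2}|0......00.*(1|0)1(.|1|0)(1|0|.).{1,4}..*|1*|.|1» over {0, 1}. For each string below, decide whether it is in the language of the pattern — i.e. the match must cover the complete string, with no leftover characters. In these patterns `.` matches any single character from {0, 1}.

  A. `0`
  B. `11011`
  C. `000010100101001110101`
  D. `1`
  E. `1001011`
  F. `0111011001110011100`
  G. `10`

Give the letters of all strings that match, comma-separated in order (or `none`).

A, C, D, F

A. `0` → match
B. `11011` → no match
C → match
D. `1` → match
E. `1001011` → no match
F → match
G. `10` → no match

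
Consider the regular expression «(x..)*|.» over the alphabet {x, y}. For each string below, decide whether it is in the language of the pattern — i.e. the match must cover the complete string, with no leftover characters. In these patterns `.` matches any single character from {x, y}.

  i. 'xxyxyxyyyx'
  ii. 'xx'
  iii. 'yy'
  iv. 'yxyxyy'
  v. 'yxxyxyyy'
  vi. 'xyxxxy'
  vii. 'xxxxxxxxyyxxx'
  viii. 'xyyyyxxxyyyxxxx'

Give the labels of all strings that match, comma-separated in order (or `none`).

vi

i → no match
ii → no match
iii → no match
iv → no match
v → no match
vi → match
vii → no match
viii → no match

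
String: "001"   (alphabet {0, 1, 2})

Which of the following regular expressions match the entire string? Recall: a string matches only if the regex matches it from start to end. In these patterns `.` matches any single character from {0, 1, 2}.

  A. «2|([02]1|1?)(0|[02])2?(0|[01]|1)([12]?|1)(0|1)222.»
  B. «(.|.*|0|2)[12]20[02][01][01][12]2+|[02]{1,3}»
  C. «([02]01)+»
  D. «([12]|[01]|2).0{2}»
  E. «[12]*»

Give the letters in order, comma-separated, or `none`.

A → no match
B → no match
C → match
D → no match — must end with "0"
E → no match

C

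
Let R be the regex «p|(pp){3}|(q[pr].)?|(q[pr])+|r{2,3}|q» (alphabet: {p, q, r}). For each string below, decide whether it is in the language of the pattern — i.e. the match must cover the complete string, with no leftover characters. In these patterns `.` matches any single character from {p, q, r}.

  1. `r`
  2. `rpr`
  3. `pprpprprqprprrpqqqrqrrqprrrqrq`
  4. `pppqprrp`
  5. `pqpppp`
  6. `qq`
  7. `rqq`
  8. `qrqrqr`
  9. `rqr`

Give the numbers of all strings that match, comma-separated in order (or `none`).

1. `r` → no match
2. `rpr` → no match
3 → no match
4. `pppqprrp` → no match
5. `pqpppp` → no match
6. `qq` → no match
7. `rqq` → no match
8. `qrqrqr` → match
9. `rqr` → no match

8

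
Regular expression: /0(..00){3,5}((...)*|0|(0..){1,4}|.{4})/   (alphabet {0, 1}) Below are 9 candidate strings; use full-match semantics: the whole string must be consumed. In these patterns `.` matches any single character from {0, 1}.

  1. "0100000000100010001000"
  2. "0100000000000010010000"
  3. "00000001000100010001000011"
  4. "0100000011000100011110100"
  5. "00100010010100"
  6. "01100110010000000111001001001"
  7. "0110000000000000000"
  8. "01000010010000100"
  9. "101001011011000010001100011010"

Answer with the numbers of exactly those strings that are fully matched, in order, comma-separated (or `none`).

1, 2, 6, 7, 8

1 → match
2 → match
3 → no match
4 → no match
5 → no match
6 → match
7 → match
8 → match
9 → no match — must start with "0"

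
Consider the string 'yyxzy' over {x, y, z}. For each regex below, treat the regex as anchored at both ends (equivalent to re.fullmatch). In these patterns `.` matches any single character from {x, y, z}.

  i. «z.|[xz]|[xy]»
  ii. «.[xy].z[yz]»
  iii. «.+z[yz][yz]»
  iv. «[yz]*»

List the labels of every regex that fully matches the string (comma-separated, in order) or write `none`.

ii

i → no match
ii → match
iii → no match
iv → no match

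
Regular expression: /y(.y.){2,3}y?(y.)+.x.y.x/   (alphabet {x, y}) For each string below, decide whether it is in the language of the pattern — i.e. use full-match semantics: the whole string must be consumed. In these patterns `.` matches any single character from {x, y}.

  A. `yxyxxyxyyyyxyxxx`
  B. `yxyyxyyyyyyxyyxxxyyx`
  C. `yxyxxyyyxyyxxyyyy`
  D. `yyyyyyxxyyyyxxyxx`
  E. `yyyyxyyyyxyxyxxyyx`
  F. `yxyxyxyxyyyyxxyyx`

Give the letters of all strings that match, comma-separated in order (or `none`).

B, E

A → no match
B → match
C → no match — must end with `x`
D → no match
E → match
F → no match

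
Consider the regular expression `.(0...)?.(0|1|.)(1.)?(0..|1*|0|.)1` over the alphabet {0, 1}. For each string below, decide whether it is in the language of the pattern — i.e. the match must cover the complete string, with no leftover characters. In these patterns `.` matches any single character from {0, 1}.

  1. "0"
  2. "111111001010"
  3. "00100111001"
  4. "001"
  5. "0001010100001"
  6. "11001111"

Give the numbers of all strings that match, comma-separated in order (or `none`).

1 → no match — must end with "1"
2 → no match — must end with "1"
3 → match
4 → no match
5 → match
6 → no match

3, 5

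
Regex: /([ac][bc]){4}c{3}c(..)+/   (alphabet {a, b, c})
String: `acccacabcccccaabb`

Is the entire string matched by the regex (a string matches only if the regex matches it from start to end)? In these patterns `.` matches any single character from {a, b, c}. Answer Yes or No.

No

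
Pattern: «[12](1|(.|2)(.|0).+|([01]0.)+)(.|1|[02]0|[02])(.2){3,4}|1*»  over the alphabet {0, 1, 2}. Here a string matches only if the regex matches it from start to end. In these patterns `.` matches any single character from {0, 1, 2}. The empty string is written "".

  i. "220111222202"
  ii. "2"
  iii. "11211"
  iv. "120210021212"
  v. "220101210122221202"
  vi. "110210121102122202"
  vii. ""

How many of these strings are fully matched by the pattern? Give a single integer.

i. "220111222202" → match
ii. "2" → no match
iii. "11211" → no match
iv. "120210021212" → match
v → match
vi → match
vii. "" → match
Total matched: 5

5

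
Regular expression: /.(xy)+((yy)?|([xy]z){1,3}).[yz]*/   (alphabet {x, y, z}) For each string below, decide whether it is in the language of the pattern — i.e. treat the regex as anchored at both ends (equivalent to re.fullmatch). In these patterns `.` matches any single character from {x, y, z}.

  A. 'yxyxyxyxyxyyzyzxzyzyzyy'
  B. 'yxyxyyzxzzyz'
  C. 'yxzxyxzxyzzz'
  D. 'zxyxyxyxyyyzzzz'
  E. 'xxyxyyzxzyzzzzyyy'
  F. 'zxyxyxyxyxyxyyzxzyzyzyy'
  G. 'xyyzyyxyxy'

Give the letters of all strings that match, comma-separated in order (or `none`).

A, B, D, E, F

A → match
B. 'yxyxyyzxzzyz' → match
C. 'yxzxyxzxyzzz' → no match
D → match
E → match
F → match
G. 'xyyzyyxyxy' → no match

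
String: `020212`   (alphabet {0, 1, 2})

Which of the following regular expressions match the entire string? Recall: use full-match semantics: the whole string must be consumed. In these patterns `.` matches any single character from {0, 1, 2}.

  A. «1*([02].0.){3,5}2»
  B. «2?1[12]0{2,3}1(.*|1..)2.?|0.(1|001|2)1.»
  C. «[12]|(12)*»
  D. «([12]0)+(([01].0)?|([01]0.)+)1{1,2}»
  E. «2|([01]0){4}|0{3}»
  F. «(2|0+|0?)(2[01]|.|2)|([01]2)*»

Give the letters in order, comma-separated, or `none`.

A → no match
B → no match
C → no match
D → no match — must end with `1`
E → no match
F → match

F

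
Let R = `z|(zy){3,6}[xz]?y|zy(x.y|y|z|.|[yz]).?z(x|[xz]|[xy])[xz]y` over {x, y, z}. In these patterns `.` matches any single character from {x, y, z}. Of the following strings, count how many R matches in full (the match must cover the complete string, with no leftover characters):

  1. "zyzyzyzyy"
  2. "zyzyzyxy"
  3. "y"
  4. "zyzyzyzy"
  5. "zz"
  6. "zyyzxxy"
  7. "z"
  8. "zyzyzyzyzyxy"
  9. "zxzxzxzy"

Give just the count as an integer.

1 → match
2 → match
3 → no match
4 → match
5 → no match
6 → match
7 → match
8 → match
9 → no match
Total matched: 6

6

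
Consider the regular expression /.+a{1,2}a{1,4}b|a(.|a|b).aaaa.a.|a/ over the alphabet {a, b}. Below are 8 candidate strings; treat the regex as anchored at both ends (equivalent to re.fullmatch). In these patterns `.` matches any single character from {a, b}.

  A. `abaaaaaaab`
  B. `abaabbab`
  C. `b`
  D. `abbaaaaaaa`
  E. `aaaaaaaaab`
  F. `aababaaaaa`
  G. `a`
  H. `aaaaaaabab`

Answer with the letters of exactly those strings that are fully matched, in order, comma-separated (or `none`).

A → match
B → no match
C → no match
D → match
E → match
F → no match
G → match
H → match

A, D, E, G, H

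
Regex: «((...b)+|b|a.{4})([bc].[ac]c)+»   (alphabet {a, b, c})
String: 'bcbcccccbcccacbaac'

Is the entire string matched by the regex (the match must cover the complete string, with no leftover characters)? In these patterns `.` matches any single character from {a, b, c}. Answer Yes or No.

No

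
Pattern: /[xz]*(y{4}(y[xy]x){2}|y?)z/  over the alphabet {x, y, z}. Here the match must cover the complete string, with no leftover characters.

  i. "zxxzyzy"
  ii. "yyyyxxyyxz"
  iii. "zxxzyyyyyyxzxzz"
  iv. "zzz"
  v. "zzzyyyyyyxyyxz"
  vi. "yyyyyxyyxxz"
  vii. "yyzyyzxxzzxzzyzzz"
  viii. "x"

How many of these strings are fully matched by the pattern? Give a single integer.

2

i → no match — must end with "z"
ii → no match
iii → no match
iv → match
v → match
vi → no match
vii → no match
viii → no match — must end with "z"
Total matched: 2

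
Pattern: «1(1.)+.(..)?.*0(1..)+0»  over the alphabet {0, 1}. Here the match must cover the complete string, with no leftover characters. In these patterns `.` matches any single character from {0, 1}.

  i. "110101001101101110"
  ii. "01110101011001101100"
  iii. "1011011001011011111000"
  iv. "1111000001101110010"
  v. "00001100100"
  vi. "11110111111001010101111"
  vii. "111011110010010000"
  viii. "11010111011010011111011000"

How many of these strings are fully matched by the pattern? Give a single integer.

i → match
ii → no match — must start with "11"
iii → no match — must start with "11"
iv → no match
v. "00001100100" → no match — must start with "11"
vi → no match — must end with "0"
vii → no match
viii → no match
Total matched: 1

1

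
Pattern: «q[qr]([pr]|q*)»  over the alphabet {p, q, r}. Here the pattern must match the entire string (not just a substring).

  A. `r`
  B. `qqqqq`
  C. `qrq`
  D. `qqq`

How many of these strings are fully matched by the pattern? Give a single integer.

A → no match — must start with `q`
B → match
C → match
D → match
Total matched: 3

3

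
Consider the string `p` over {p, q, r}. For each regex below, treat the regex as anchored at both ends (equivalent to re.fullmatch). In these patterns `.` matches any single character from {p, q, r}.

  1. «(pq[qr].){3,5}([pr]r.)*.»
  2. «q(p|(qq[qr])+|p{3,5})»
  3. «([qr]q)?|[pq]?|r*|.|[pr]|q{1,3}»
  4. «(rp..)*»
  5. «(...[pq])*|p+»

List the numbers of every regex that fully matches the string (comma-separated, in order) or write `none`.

1 → no match — must start with `pq`
2 → no match — must start with `q`
3 → match
4 → no match
5 → match

3, 5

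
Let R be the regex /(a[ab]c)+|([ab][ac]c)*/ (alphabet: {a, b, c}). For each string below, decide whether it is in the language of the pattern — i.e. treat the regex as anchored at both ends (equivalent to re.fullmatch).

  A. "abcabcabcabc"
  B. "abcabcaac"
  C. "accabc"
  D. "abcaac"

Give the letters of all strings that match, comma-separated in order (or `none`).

A, B, D

A. "abcabcabcabc" → match
B. "abcabcaac" → match
C. "accabc" → no match
D. "abcaac" → match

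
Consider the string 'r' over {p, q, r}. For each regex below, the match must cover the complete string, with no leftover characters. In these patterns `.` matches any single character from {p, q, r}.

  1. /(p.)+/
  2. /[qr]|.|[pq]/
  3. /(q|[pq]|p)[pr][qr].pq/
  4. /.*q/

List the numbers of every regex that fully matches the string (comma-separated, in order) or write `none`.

1 → no match — must start with 'p'
2 → match
3 → no match — must end with 'pq'
4 → no match — must end with 'q'

2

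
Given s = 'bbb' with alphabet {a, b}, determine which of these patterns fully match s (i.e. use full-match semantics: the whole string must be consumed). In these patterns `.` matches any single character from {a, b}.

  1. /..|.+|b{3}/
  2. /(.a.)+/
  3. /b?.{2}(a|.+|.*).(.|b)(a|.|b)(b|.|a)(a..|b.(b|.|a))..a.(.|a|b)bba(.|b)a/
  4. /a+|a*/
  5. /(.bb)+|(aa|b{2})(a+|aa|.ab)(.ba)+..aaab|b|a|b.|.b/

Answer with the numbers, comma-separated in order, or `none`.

1, 5

1 → match
2 → no match
3 → no match — must end with 'a'
4 → no match
5 → match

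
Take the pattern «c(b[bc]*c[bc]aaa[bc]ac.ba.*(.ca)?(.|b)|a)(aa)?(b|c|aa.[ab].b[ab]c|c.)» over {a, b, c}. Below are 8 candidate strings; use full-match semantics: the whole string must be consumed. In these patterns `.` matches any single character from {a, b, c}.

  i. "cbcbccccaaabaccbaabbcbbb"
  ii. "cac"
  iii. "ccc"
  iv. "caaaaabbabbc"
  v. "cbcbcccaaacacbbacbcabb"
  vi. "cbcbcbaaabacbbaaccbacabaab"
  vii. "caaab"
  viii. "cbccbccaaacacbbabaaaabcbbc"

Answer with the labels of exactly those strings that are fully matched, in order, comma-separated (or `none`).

i → match
ii → match
iii → no match
iv → match
v → match
vi → match
vii → match
viii → match

i, ii, iv, v, vi, vii, viii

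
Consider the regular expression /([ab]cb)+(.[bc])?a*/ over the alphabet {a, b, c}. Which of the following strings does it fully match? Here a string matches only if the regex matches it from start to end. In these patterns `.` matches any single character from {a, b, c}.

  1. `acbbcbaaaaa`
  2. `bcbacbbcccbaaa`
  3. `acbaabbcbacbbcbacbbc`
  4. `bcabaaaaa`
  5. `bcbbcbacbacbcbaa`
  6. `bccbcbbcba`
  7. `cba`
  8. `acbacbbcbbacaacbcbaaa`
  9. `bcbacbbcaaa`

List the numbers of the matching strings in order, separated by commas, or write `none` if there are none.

1, 5, 9

1 → match
2 → no match
3 → no match
4 → no match
5 → match
6 → no match
7 → no match
8 → no match
9 → match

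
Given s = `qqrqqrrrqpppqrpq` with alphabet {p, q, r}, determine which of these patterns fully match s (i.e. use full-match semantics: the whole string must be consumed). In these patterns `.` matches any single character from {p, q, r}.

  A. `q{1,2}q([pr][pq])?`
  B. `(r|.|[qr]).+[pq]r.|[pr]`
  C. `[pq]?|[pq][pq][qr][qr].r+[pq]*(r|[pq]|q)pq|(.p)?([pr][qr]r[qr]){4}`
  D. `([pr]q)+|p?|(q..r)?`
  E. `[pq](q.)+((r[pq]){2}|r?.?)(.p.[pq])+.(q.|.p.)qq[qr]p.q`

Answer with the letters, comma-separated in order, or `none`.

C

A → no match
B → no match
C → match
D → no match
E → no match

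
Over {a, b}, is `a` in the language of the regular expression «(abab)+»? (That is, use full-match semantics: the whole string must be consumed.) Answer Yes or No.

No

Every match must start with `abab`, but `a` does not.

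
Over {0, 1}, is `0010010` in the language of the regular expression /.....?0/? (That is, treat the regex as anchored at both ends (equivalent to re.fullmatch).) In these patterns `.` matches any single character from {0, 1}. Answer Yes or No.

No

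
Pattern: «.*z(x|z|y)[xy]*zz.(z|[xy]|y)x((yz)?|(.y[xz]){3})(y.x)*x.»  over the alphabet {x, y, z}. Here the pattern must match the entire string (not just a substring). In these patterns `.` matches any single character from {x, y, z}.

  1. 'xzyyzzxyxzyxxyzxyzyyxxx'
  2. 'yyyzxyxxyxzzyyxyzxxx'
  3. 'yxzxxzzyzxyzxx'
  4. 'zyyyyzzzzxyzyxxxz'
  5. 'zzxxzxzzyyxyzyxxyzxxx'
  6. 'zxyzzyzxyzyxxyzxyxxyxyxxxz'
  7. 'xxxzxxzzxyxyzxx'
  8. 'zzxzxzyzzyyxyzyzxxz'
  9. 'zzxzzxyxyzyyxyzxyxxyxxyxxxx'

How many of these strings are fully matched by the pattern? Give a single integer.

1 → match
2 → match
3 → match
4 → match
5 → match
6 → no match
7 → match
8 → match
9 → match
Total matched: 8

8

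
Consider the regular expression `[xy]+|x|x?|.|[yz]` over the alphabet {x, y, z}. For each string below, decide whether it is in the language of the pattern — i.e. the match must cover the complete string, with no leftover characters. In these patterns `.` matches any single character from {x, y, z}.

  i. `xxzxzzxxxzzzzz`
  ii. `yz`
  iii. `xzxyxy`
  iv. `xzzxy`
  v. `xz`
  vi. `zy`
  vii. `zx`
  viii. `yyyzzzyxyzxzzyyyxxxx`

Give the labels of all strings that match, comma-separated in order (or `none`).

none

i → no match
ii. `yz` → no match
iii. `xzxyxy` → no match
iv. `xzzxy` → no match
v. `xz` → no match
vi. `zy` → no match
vii. `zx` → no match
viii → no match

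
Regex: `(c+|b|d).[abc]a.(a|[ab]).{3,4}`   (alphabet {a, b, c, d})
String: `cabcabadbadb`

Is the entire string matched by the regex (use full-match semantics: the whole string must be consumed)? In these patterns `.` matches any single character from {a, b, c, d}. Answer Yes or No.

No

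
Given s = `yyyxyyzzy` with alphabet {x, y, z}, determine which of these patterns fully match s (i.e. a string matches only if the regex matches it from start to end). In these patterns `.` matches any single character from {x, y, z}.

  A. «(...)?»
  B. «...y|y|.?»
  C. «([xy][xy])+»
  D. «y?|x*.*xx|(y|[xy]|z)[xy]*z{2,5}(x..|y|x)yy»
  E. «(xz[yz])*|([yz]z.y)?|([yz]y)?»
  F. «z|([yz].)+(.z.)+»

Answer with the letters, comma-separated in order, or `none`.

F

A → no match
B → no match
C → no match
D → no match
E → no match
F → match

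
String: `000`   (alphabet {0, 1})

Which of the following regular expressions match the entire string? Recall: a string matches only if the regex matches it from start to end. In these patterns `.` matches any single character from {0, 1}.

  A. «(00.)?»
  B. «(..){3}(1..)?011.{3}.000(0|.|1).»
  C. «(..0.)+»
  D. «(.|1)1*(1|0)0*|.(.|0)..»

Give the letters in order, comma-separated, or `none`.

A → match
B → no match
C → no match
D → match

A, D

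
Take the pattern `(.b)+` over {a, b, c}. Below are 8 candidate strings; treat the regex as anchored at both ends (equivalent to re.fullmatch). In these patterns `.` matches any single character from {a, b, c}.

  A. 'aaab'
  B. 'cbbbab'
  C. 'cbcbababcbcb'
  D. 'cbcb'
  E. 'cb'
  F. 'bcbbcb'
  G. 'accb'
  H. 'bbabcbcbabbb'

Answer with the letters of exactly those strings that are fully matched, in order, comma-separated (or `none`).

B, C, D, E, H

A → no match
B → match
C → match
D → match
E → match
F → no match
G → no match
H → match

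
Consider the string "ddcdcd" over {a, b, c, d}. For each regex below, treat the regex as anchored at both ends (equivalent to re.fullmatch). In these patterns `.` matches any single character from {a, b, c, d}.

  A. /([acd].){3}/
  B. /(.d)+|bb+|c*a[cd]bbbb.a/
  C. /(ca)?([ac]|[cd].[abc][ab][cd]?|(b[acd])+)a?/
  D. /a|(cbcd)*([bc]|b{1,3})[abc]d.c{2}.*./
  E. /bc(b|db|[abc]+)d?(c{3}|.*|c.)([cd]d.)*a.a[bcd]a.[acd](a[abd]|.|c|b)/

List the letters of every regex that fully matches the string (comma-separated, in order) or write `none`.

A → match
B → match
C → no match
D → no match
E → no match — must start with "bc"

A, B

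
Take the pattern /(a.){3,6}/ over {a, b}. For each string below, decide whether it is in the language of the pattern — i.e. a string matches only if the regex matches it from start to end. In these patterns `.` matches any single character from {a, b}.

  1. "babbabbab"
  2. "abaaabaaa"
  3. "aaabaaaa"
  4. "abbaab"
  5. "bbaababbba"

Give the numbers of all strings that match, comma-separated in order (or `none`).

1 → no match — must start with "a"
2 → no match
3 → match
4 → no match
5 → no match — must start with "a"

3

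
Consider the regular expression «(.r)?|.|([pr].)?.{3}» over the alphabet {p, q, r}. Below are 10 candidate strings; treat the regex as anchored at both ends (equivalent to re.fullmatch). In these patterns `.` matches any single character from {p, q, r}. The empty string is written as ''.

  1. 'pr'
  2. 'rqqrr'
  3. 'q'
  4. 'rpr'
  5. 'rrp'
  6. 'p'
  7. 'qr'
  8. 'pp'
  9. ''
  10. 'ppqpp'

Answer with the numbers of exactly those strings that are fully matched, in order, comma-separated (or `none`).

1, 2, 3, 4, 5, 6, 7, 9, 10

1 → match
2 → match
3 → match
4 → match
5 → match
6 → match
7 → match
8 → no match
9 → match
10 → match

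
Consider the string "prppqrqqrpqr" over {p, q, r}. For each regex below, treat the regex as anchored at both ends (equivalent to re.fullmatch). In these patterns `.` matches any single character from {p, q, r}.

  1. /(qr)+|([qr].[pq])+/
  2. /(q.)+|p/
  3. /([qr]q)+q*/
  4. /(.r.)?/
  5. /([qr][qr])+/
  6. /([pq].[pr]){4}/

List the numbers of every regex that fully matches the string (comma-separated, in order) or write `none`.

6

1 → no match
2 → no match
3 → no match
4 → no match
5 → no match
6 → match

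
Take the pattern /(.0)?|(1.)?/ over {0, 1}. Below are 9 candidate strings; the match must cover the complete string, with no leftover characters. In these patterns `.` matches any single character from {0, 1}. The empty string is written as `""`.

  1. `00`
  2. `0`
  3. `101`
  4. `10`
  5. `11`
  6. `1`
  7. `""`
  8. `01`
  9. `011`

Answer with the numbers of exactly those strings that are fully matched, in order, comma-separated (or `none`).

1, 4, 5, 7

1 → match
2 → no match
3 → no match
4 → match
5 → match
6 → no match
7 → match
8 → no match
9 → no match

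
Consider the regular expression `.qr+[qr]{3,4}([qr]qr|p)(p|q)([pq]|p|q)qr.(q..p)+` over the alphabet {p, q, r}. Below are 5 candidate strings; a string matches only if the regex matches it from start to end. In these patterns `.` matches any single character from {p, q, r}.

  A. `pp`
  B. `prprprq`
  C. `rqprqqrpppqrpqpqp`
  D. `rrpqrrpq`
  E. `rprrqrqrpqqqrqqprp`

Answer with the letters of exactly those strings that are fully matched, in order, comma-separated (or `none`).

none

A. `pp` → no match
B. `prprprq` → no match — must end with `p`
C → no match
D. `rrpqrrpq` → no match — must end with `p`
E → no match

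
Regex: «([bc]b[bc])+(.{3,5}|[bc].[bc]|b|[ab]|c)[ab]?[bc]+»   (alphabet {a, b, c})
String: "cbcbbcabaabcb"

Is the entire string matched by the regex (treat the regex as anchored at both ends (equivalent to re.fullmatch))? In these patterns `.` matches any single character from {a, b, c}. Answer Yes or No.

Yes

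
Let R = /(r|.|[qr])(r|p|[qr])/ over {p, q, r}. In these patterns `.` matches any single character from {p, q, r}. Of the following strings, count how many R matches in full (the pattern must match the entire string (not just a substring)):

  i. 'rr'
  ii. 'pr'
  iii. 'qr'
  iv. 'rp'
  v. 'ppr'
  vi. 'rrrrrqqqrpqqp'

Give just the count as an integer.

4

i. 'rr' → match
ii. 'pr' → match
iii. 'qr' → match
iv. 'rp' → match
v. 'ppr' → no match
vi → no match
Total matched: 4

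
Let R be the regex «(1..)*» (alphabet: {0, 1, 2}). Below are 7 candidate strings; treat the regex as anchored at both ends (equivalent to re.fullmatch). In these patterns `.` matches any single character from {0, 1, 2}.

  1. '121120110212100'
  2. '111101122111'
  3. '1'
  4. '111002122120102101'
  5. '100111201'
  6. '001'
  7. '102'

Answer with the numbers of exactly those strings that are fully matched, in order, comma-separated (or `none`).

2, 7

1 → no match
2 → match
3 → no match
4 → no match
5 → no match
6 → no match
7 → match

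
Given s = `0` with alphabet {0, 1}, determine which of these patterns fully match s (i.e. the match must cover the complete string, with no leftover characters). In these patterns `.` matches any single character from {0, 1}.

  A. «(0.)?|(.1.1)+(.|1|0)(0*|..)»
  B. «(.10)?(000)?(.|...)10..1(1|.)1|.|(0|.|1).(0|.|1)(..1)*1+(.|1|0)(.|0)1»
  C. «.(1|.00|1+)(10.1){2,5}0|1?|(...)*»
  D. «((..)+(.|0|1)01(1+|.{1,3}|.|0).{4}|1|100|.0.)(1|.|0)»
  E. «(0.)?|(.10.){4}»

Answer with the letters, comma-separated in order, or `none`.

B

A → no match
B → match
C → no match
D → no match
E → no match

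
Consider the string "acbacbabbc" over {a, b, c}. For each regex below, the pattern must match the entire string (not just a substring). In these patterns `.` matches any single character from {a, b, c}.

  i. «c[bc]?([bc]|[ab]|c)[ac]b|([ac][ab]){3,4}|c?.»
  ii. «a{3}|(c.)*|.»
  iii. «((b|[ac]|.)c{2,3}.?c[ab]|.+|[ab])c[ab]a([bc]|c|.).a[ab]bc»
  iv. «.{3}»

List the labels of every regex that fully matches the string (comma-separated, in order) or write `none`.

iii

i → no match
ii → no match
iii → match
iv → no match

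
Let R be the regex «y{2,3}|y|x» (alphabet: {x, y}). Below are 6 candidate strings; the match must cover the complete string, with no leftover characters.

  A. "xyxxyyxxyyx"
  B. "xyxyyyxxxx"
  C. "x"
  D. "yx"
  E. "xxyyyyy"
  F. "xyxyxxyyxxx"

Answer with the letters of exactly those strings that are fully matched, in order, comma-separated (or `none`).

A → no match
B → no match
C → match
D → no match
E → no match
F → no match

C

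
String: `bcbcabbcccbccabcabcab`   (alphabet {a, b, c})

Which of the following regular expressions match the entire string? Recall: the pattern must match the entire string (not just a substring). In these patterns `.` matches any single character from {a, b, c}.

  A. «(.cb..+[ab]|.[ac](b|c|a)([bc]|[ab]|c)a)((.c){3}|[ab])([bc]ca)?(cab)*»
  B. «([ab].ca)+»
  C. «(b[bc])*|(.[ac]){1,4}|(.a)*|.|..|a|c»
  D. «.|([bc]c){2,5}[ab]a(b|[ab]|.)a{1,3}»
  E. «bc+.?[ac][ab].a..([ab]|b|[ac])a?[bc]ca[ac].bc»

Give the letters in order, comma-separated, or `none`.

A → match
B → no match — must end with `ca`
C → no match
D → no match
E → no match — must end with `bc`

A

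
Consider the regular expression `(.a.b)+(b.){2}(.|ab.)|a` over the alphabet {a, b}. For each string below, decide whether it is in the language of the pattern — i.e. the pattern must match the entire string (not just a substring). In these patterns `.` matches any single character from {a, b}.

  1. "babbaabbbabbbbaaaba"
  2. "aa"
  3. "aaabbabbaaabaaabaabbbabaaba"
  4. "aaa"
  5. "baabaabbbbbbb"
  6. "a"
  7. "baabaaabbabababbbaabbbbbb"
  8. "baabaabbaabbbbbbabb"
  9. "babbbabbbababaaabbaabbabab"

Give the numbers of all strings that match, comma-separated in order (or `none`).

1 → no match
2. "aa" → no match
3 → match
4. "aaa" → no match
5 → match
6. "a" → match
7 → no match
8 → match
9 → no match

3, 5, 6, 8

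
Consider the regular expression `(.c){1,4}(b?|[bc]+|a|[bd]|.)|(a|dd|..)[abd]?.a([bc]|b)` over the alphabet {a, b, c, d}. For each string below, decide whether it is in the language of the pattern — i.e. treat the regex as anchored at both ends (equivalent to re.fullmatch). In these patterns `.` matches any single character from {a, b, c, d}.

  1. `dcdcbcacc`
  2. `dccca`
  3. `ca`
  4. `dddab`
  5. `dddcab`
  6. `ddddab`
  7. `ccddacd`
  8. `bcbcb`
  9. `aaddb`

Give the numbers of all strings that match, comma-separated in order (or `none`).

1. `dcdcbcacc` → match
2. `dccca` → match
3. `ca` → no match
4. `dddab` → match
5. `dddcab` → match
6. `ddddab` → match
7. `ccddacd` → no match
8. `bcbcb` → match
9. `aaddb` → no match

1, 2, 4, 5, 6, 8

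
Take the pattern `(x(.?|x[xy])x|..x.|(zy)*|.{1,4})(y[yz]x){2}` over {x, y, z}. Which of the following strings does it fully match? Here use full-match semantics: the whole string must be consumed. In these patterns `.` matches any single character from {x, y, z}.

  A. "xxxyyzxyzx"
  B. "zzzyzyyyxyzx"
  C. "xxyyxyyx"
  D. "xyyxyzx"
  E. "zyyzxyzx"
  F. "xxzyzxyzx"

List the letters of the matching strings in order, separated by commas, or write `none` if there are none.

A, C, D, E, F

A → match
B → no match
C → match
D → match
E → match
F → match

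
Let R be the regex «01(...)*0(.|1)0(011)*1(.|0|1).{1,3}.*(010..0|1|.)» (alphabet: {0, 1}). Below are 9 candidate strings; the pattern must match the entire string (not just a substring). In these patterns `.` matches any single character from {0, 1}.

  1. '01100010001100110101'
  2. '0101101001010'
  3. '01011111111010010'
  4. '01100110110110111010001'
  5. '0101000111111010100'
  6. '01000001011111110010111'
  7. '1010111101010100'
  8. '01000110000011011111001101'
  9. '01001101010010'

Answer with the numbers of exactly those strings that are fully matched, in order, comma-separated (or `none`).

1 → no match
2 → no match
3 → no match
4 → no match
5 → no match
6 → no match
7 → no match — must start with '01'
8 → match
9 → no match

8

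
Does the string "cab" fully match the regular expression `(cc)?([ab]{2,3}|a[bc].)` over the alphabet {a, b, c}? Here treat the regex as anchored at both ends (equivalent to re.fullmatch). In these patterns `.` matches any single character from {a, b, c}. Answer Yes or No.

No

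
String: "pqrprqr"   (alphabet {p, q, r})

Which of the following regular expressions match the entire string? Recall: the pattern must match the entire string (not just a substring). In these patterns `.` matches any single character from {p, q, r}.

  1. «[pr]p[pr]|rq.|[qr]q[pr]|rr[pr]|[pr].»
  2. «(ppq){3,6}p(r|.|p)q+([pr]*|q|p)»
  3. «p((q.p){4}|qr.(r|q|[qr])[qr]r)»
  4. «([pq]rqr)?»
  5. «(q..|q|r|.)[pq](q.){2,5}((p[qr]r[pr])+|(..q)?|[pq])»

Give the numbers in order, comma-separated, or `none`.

3

1 → no match
2 → no match — must start with "ppq"
3 → match
4 → no match
5 → no match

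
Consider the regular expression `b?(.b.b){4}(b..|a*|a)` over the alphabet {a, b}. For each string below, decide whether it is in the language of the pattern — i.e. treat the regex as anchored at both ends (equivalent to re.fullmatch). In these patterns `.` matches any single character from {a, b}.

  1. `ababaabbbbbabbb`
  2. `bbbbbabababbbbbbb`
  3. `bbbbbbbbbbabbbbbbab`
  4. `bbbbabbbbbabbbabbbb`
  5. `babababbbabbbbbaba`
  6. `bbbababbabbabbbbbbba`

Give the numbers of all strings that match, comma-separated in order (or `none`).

2, 3, 4, 5

1 → no match
2 → match
3 → match
4 → match
5 → match
6 → no match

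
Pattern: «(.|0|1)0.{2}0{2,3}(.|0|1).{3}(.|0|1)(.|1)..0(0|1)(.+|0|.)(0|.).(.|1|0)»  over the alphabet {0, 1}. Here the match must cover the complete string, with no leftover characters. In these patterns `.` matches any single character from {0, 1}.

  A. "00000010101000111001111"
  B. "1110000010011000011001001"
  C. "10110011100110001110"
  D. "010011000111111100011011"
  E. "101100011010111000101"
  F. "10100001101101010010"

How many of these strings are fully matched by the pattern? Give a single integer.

A → no match
B → no match
C → match
D → no match
E → match
F → match
Total matched: 3

3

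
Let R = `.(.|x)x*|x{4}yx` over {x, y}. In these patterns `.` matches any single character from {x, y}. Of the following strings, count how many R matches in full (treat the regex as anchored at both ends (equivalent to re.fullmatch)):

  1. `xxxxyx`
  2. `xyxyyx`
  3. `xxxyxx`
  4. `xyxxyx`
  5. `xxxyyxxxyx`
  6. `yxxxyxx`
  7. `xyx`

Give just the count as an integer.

2

1 → match
2 → no match
3 → no match
4 → no match
5 → no match
6 → no match
7 → match
Total matched: 2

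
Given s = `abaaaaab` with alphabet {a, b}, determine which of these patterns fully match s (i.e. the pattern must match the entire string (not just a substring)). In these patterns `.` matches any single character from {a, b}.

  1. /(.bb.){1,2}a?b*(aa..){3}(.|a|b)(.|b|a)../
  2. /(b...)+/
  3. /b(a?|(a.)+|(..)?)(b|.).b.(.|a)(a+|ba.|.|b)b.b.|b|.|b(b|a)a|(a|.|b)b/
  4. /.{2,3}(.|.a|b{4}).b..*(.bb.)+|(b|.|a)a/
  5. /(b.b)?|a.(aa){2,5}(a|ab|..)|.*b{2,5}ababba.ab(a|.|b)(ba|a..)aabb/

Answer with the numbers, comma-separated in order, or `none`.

1 → no match
2 → no match — must start with `b`
3 → no match
4 → no match
5 → match

5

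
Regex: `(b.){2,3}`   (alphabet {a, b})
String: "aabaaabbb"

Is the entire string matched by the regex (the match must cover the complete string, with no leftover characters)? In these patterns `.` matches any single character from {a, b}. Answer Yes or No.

Every match must start with "b", but "aabaaabbb" does not.

No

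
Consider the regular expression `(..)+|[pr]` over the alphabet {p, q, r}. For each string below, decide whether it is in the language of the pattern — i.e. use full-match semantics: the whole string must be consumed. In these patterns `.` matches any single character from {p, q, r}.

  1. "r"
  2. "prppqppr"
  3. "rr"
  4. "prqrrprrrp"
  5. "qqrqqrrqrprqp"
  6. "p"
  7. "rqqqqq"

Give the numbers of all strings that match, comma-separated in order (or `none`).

1, 2, 3, 4, 6, 7

1 → match
2 → match
3 → match
4 → match
5 → no match
6 → match
7 → match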